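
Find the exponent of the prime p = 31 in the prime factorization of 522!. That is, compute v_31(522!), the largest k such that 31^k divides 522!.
v_31(522!) = 16

Legendre's formula: v_p(n!) = Σ_{k ≥ 1} ⌊n / p^k⌋. For p = 31, n = 522, the terms are:
  ⌊522/31^1⌋ = ⌊522/31⌋ = 16
(the next term ⌊522/31^2⌋ = 0, terminating the sum). Summing: v_31(522!) = 16 = 16.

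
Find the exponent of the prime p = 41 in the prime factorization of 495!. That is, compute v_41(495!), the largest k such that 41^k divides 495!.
v_41(495!) = 12

Legendre's formula: v_p(n!) = Σ_{k ≥ 1} ⌊n / p^k⌋. For p = 41, n = 495, the terms are:
  ⌊495/41^1⌋ = ⌊495/41⌋ = 12
(the next term ⌊495/41^2⌋ = 0, terminating the sum). Summing: v_41(495!) = 12 = 12.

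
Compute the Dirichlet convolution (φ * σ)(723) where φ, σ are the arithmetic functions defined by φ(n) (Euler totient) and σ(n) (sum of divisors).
(φ * σ)(723) = 2892

Divisors of 723: [1, 3, 241, 723]. For each d | 723:
  d = 1: φ(1) · σ(723/1) = 1 · 968 = 968
  d = 3: φ(3) · σ(723/3) = 2 · 242 = 484
  d = 241: φ(241) · σ(723/241) = 240 · 4 = 960
  d = 723: φ(723) · σ(723/723) = 480 · 1 = 480
Summing: (φ * σ)(723) = 968 + 484 + 960 + 480 = 2892.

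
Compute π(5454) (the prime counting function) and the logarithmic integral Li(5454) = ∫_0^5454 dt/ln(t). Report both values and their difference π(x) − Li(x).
π(5454) = 721;  Li(5454) ≈ 737.31;  π(x) − Li(x) ≈ -16.31.

Direct count of primes ≤ 5454 gives π(5454) = 721. Numerical evaluation of the logarithmic integral gives Li(5454) ≈ 737.31. The difference π(x) − Li(x) ≈ -16.31 is typically negative for small/moderate x (Li(x) overestimates), though Littlewood's theorem shows this sign changes infinitely often.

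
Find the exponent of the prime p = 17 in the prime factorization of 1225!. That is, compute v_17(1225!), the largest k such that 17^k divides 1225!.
v_17(1225!) = 76

Legendre's formula: v_p(n!) = Σ_{k ≥ 1} ⌊n / p^k⌋. For p = 17, n = 1225, the terms are:
  ⌊1225/17^1⌋ = ⌊1225/17⌋ = 72
  ⌊1225/17^2⌋ = ⌊1225/289⌋ = 4
(the next term ⌊1225/17^3⌋ = 0, terminating the sum). Summing: v_17(1225!) = 72 + 4 = 76.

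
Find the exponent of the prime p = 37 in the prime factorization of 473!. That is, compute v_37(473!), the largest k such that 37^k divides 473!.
v_37(473!) = 12

Legendre's formula: v_p(n!) = Σ_{k ≥ 1} ⌊n / p^k⌋. For p = 37, n = 473, the terms are:
  ⌊473/37^1⌋ = ⌊473/37⌋ = 12
(the next term ⌊473/37^2⌋ = 0, terminating the sum). Summing: v_37(473!) = 12 = 12.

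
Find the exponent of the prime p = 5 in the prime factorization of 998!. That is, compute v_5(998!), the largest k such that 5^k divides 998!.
v_5(998!) = 246

Legendre's formula: v_p(n!) = Σ_{k ≥ 1} ⌊n / p^k⌋. For p = 5, n = 998, the terms are:
  ⌊998/5^1⌋ = ⌊998/5⌋ = 199
  ⌊998/5^2⌋ = ⌊998/25⌋ = 39
  ⌊998/5^3⌋ = ⌊998/125⌋ = 7
  ⌊998/5^4⌋ = ⌊998/625⌋ = 1
(the next term ⌊998/5^5⌋ = 0, terminating the sum). Summing: v_5(998!) = 199 + 39 + 7 + 1 = 246.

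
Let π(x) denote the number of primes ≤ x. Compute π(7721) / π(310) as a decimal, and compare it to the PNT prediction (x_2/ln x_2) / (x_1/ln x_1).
π(7721)/π(310) = 979/63 ≈ 15.5397;  PNT prediction ≈ 15.9610.

π(310) = 63 and π(7721) = 979, so π(7721)/π(310) ≈ 15.5397. The PNT-predicted ratio is (7721/ln(7721)) / (310/ln(310)) ≈ 15.9610. The two agree to within a few percent, as expected.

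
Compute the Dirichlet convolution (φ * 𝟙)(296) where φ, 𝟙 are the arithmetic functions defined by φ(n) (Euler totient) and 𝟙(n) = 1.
(φ * 𝟙)(296) = 296

Divisors of 296: [1, 2, 4, 8, 37, 74, 148, 296]. For each d | 296:
  d = 1: φ(1) · 𝟙(296/1) = 1 · 1 = 1
  d = 2: φ(2) · 𝟙(296/2) = 1 · 1 = 1
  d = 4: φ(4) · 𝟙(296/4) = 2 · 1 = 2
  d = 8: φ(8) · 𝟙(296/8) = 4 · 1 = 4
  d = 37: φ(37) · 𝟙(296/37) = 36 · 1 = 36
  d = 74: φ(74) · 𝟙(296/74) = 36 · 1 = 36
  d = 148: φ(148) · 𝟙(296/148) = 72 · 1 = 72
  d = 296: φ(296) · 𝟙(296/296) = 144 · 1 = 144
Summing: (φ * 𝟙)(296) = 1 + 1 + 2 + 4 + 36 + 36 + 72 + 144 = 296.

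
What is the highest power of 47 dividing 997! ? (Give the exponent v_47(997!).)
v_47(997!) = 21

Legendre's formula: v_p(n!) = Σ_{k ≥ 1} ⌊n / p^k⌋. For p = 47, n = 997, the terms are:
  ⌊997/47^1⌋ = ⌊997/47⌋ = 21
(the next term ⌊997/47^2⌋ = 0, terminating the sum). Summing: v_47(997!) = 21 = 21.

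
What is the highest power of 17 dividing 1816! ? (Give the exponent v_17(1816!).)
v_17(1816!) = 112

Legendre's formula: v_p(n!) = Σ_{k ≥ 1} ⌊n / p^k⌋. For p = 17, n = 1816, the terms are:
  ⌊1816/17^1⌋ = ⌊1816/17⌋ = 106
  ⌊1816/17^2⌋ = ⌊1816/289⌋ = 6
(the next term ⌊1816/17^3⌋ = 0, terminating the sum). Summing: v_17(1816!) = 106 + 6 = 112.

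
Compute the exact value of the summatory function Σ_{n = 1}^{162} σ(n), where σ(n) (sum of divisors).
Σ_{n ≤ 162} σ(n) = 21709

Compute σ(n) for each 1 ≤ n ≤ 162: σ(1) = 1, σ(2) = 3, σ(3) = 4, σ(4) = 7, σ(5) = 6, σ(6) = 12, σ(7) = 8, σ(8) = 15, σ(9) = 13, σ(10) = 18, σ(11) = 12, σ(12) = 28, σ(13) = 14, σ(14) = 24, σ(15) = 24, σ(16) = 31, σ(17) = 18, σ(18) = 39, σ(19) = 20, σ(20) = 42, σ(21) = 32, σ(22) = 36, σ(23) = 24, σ(24) = 60, σ(25) = 31, σ(26) = 42, σ(27) = 40, σ(28) = 56, σ(29) = 30, σ(30) = 72, σ(31) = 32, σ(32) = 63, σ(33) = 48, σ(34) = 54, σ(35) = 48, σ(36) = 91, σ(37) = 38, σ(38) = 60, σ(39) = 56, σ(40) = 90, σ(41) = 42, σ(42) = 96, σ(43) = 44, σ(44) = 84, σ(45) = 78, σ(46) = 72, σ(47) = 48, σ(48) = 124, σ(49) = 57, σ(50) = 93, σ(51) = 72, σ(52) = 98, σ(53) = 54, σ(54) = 120, σ(55) = 72, σ(56) = 120, σ(57) = 80, σ(58) = 90, σ(59) = 60, σ(60) = 168, σ(61) = 62, σ(62) = 96, σ(63) = 104, σ(64) = 127, σ(65) = 84, σ(66) = 144, σ(67) = 68, σ(68) = 126, σ(69) = 96, σ(70) = 144, σ(71) = 72, σ(72) = 195, σ(73) = 74, σ(74) = 114, σ(75) = 124, σ(76) = 140, σ(77) = 96, σ(78) = 168, σ(79) = 80, σ(80) = 186, σ(81) = 121, σ(82) = 126, σ(83) = 84, σ(84) = 224, σ(85) = 108, σ(86) = 132, σ(87) = 120, σ(88) = 180, σ(89) = 90, σ(90) = 234, σ(91) = 112, σ(92) = 168, σ(93) = 128, σ(94) = 144, σ(95) = 120, σ(96) = 252, σ(97) = 98, σ(98) = 171, σ(99) = 156, σ(100) = 217, σ(101) = 102, σ(102) = 216, σ(103) = 104, σ(104) = 210, σ(105) = 192, σ(106) = 162, σ(107) = 108, σ(108) = 280, σ(109) = 110, σ(110) = 216, σ(111) = 152, σ(112) = 248, σ(113) = 114, σ(114) = 240, σ(115) = 144, σ(116) = 210, σ(117) = 182, σ(118) = 180, σ(119) = 144, σ(120) = 360, σ(121) = 133, σ(122) = 186, σ(123) = 168, σ(124) = 224, σ(125) = 156, σ(126) = 312, σ(127) = 128, σ(128) = 255, σ(129) = 176, σ(130) = 252, σ(131) = 132, σ(132) = 336, σ(133) = 160, σ(134) = 204, σ(135) = 240, σ(136) = 270, σ(137) = 138, σ(138) = 288, σ(139) = 140, σ(140) = 336, σ(141) = 192, σ(142) = 216, σ(143) = 168, σ(144) = 403, σ(145) = 180, σ(146) = 222, σ(147) = 228, σ(148) = 266, σ(149) = 150, σ(150) = 372, σ(151) = 152, σ(152) = 300, σ(153) = 234, σ(154) = 288, σ(155) = 192, σ(156) = 392, σ(157) = 158, σ(158) = 240, σ(159) = 216, σ(160) = 378, σ(161) = 192, σ(162) = 363. Summing all 162 values: 21709. (Average order: Σ_{n ≤ x} σ(n) ~ (π²/12) x². For x = 162, (π²/12)·162² ≈ 21584.82.)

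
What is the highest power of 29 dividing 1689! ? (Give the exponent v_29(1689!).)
v_29(1689!) = 60

Legendre's formula: v_p(n!) = Σ_{k ≥ 1} ⌊n / p^k⌋. For p = 29, n = 1689, the terms are:
  ⌊1689/29^1⌋ = ⌊1689/29⌋ = 58
  ⌊1689/29^2⌋ = ⌊1689/841⌋ = 2
(the next term ⌊1689/29^3⌋ = 0, terminating the sum). Summing: v_29(1689!) = 58 + 2 = 60.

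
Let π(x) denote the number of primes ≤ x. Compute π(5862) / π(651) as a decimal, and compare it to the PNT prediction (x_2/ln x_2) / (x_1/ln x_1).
π(5862)/π(651) = 771/118 ≈ 6.5339;  PNT prediction ≈ 6.7237.

π(651) = 118 and π(5862) = 771, so π(5862)/π(651) ≈ 6.5339. The PNT-predicted ratio is (5862/ln(5862)) / (651/ln(651)) ≈ 6.7237. The two agree to within a few percent, as expected.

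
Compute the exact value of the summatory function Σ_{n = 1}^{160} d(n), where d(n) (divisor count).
Σ_{n ≤ 160} d(n) = 842

Compute d(n) for each 1 ≤ n ≤ 160: d(1) = 1, d(2) = 2, d(3) = 2, d(4) = 3, d(5) = 2, d(6) = 4, d(7) = 2, d(8) = 4, d(9) = 3, d(10) = 4, d(11) = 2, d(12) = 6, d(13) = 2, d(14) = 4, d(15) = 4, d(16) = 5, d(17) = 2, d(18) = 6, d(19) = 2, d(20) = 6, d(21) = 4, d(22) = 4, d(23) = 2, d(24) = 8, d(25) = 3, d(26) = 4, d(27) = 4, d(28) = 6, d(29) = 2, d(30) = 8, d(31) = 2, d(32) = 6, d(33) = 4, d(34) = 4, d(35) = 4, d(36) = 9, d(37) = 2, d(38) = 4, d(39) = 4, d(40) = 8, d(41) = 2, d(42) = 8, d(43) = 2, d(44) = 6, d(45) = 6, d(46) = 4, d(47) = 2, d(48) = 10, d(49) = 3, d(50) = 6, d(51) = 4, d(52) = 6, d(53) = 2, d(54) = 8, d(55) = 4, d(56) = 8, d(57) = 4, d(58) = 4, d(59) = 2, d(60) = 12, d(61) = 2, d(62) = 4, d(63) = 6, d(64) = 7, d(65) = 4, d(66) = 8, d(67) = 2, d(68) = 6, d(69) = 4, d(70) = 8, d(71) = 2, d(72) = 12, d(73) = 2, d(74) = 4, d(75) = 6, d(76) = 6, d(77) = 4, d(78) = 8, d(79) = 2, d(80) = 10, d(81) = 5, d(82) = 4, d(83) = 2, d(84) = 12, d(85) = 4, d(86) = 4, d(87) = 4, d(88) = 8, d(89) = 2, d(90) = 12, d(91) = 4, d(92) = 6, d(93) = 4, d(94) = 4, d(95) = 4, d(96) = 12, d(97) = 2, d(98) = 6, d(99) = 6, d(100) = 9, d(101) = 2, d(102) = 8, d(103) = 2, d(104) = 8, d(105) = 8, d(106) = 4, d(107) = 2, d(108) = 12, d(109) = 2, d(110) = 8, d(111) = 4, d(112) = 10, d(113) = 2, d(114) = 8, d(115) = 4, d(116) = 6, d(117) = 6, d(118) = 4, d(119) = 4, d(120) = 16, d(121) = 3, d(122) = 4, d(123) = 4, d(124) = 6, d(125) = 4, d(126) = 12, d(127) = 2, d(128) = 8, d(129) = 4, d(130) = 8, d(131) = 2, d(132) = 12, d(133) = 4, d(134) = 4, d(135) = 8, d(136) = 8, d(137) = 2, d(138) = 8, d(139) = 2, d(140) = 12, d(141) = 4, d(142) = 4, d(143) = 4, d(144) = 15, d(145) = 4, d(146) = 4, d(147) = 6, d(148) = 6, d(149) = 2, d(150) = 12, d(151) = 2, d(152) = 8, d(153) = 6, d(154) = 8, d(155) = 4, d(156) = 12, d(157) = 2, d(158) = 4, d(159) = 4, d(160) = 12. Summing all 160 values: 842. (Dirichlet's divisor formula: Σ_{n ≤ x} d(n) = x ln(x) + (2γ − 1) x + O(√x). For x = 160, the asymptotic estimate is ≈ 836.74.)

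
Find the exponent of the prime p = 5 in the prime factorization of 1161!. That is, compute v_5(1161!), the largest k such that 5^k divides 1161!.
v_5(1161!) = 288

Legendre's formula: v_p(n!) = Σ_{k ≥ 1} ⌊n / p^k⌋. For p = 5, n = 1161, the terms are:
  ⌊1161/5^1⌋ = ⌊1161/5⌋ = 232
  ⌊1161/5^2⌋ = ⌊1161/25⌋ = 46
  ⌊1161/5^3⌋ = ⌊1161/125⌋ = 9
  ⌊1161/5^4⌋ = ⌊1161/625⌋ = 1
(the next term ⌊1161/5^5⌋ = 0, terminating the sum). Summing: v_5(1161!) = 232 + 46 + 9 + 1 = 288.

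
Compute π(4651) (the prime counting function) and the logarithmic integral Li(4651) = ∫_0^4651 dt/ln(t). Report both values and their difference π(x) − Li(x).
π(4651) = 629;  Li(4651) ≈ 643.13;  π(x) − Li(x) ≈ -14.13.

Direct count of primes ≤ 4651 gives π(4651) = 629. Numerical evaluation of the logarithmic integral gives Li(4651) ≈ 643.13. The difference π(x) − Li(x) ≈ -14.13 is typically negative for small/moderate x (Li(x) overestimates), though Littlewood's theorem shows this sign changes infinitely often.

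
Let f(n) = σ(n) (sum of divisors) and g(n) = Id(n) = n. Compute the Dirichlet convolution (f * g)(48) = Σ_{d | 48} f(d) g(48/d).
(σ * Id)(48) = 903

Divisors of 48: [1, 2, 3, 4, 6, 8, 12, 16, 24, 48]. For each d | 48:
  d = 1: σ(1) · Id(48/1) = 1 · 48 = 48
  d = 2: σ(2) · Id(48/2) = 3 · 24 = 72
  d = 3: σ(3) · Id(48/3) = 4 · 16 = 64
  d = 4: σ(4) · Id(48/4) = 7 · 12 = 84
  d = 6: σ(6) · Id(48/6) = 12 · 8 = 96
  d = 8: σ(8) · Id(48/8) = 15 · 6 = 90
  d = 12: σ(12) · Id(48/12) = 28 · 4 = 112
  d = 16: σ(16) · Id(48/16) = 31 · 3 = 93
  d = 24: σ(24) · Id(48/24) = 60 · 2 = 120
  d = 48: σ(48) · Id(48/48) = 124 · 1 = 124
Summing: (σ * Id)(48) = 48 + 72 + 64 + 84 + 96 + 90 + 112 + 93 + 120 + 124 = 903.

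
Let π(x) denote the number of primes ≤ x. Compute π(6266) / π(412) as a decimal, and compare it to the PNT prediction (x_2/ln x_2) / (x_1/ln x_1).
π(6266)/π(412) = 814/80 ≈ 10.1750;  PNT prediction ≈ 10.4739.

π(412) = 80 and π(6266) = 814, so π(6266)/π(412) ≈ 10.1750. The PNT-predicted ratio is (6266/ln(6266)) / (412/ln(412)) ≈ 10.4739. The two agree to within a few percent, as expected.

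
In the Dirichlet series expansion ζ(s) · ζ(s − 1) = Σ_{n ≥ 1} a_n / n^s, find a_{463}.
σ(463) = 464

In the product (Σ m^0/m^s)(Σ k / k^s) = Σ (Σ_{d | n} d) / n^s, the coefficient of 1/n^s is σ(n) = Σ_{d | n} d. For n = 463, divisors are [1, 463]; summing: σ(463) = 464.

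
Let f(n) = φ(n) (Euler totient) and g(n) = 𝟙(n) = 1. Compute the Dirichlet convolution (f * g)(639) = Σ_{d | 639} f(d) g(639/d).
(φ * 𝟙)(639) = 639

Divisors of 639: [1, 3, 9, 71, 213, 639]. For each d | 639:
  d = 1: φ(1) · 𝟙(639/1) = 1 · 1 = 1
  d = 3: φ(3) · 𝟙(639/3) = 2 · 1 = 2
  d = 9: φ(9) · 𝟙(639/9) = 6 · 1 = 6
  d = 71: φ(71) · 𝟙(639/71) = 70 · 1 = 70
  d = 213: φ(213) · 𝟙(639/213) = 140 · 1 = 140
  d = 639: φ(639) · 𝟙(639/639) = 420 · 1 = 420
Summing: (φ * 𝟙)(639) = 1 + 2 + 6 + 70 + 140 + 420 = 639.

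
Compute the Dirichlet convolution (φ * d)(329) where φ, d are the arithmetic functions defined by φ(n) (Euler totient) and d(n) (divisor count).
(φ * d)(329) = 384

Divisors of 329: [1, 7, 47, 329]. For each d | 329:
  d = 1: φ(1) · d(329/1) = 1 · 4 = 4
  d = 7: φ(7) · d(329/7) = 6 · 2 = 12
  d = 47: φ(47) · d(329/47) = 46 · 2 = 92
  d = 329: φ(329) · d(329/329) = 276 · 1 = 276
Summing: (φ * d)(329) = 4 + 12 + 92 + 276 = 384.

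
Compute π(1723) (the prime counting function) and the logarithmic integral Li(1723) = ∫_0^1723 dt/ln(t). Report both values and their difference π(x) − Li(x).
π(1723) = 269;  Li(1723) ≈ 278.01;  π(x) − Li(x) ≈ -9.01.

Direct count of primes ≤ 1723 gives π(1723) = 269. Numerical evaluation of the logarithmic integral gives Li(1723) ≈ 278.01. The difference π(x) − Li(x) ≈ -9.01 is typically negative for small/moderate x (Li(x) overestimates), though Littlewood's theorem shows this sign changes infinitely often.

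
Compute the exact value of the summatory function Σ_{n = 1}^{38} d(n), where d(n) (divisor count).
Σ_{n ≤ 38} d(n) = 146

Compute d(n) for each 1 ≤ n ≤ 38: d(1) = 1, d(2) = 2, d(3) = 2, d(4) = 3, d(5) = 2, d(6) = 4, d(7) = 2, d(8) = 4, d(9) = 3, d(10) = 4, d(11) = 2, d(12) = 6, d(13) = 2, d(14) = 4, d(15) = 4, d(16) = 5, d(17) = 2, d(18) = 6, d(19) = 2, d(20) = 6, d(21) = 4, d(22) = 4, d(23) = 2, d(24) = 8, d(25) = 3, d(26) = 4, d(27) = 4, d(28) = 6, d(29) = 2, d(30) = 8, d(31) = 2, d(32) = 6, d(33) = 4, d(34) = 4, d(35) = 4, d(36) = 9, d(37) = 2, d(38) = 4. Summing all 38 values: 146. (Dirichlet's divisor formula: Σ_{n ≤ x} d(n) = x ln(x) + (2γ − 1) x + O(√x). For x = 38, the asymptotic estimate is ≈ 144.10.)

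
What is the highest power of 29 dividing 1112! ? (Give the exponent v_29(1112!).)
v_29(1112!) = 39

Legendre's formula: v_p(n!) = Σ_{k ≥ 1} ⌊n / p^k⌋. For p = 29, n = 1112, the terms are:
  ⌊1112/29^1⌋ = ⌊1112/29⌋ = 38
  ⌊1112/29^2⌋ = ⌊1112/841⌋ = 1
(the next term ⌊1112/29^3⌋ = 0, terminating the sum). Summing: v_29(1112!) = 38 + 1 = 39.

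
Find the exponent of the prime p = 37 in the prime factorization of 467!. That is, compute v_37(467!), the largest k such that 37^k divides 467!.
v_37(467!) = 12

Legendre's formula: v_p(n!) = Σ_{k ≥ 1} ⌊n / p^k⌋. For p = 37, n = 467, the terms are:
  ⌊467/37^1⌋ = ⌊467/37⌋ = 12
(the next term ⌊467/37^2⌋ = 0, terminating the sum). Summing: v_37(467!) = 12 = 12.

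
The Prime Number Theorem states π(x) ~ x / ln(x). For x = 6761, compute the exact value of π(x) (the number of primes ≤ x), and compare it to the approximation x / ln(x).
π(6761) = 870;  x/ln(x) ≈ 766.65;  relative error ≈ 11.88%.

Directly count primes up to 6761: π(6761) = 870. The PNT approximation gives 6761/ln(6761) ≈ 6761/8.81893 ≈ 766.65. Relative error (π(x) − x/ln(x)) / π(x) ≈ 11.88%; the approximation is known to undercount slightly (Li(x) is a better estimate).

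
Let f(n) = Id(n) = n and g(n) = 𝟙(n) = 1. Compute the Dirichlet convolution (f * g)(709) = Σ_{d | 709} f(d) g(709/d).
(Id * 𝟙)(709) = 710

Divisors of 709: [1, 709]. For each d | 709:
  d = 1: Id(1) · 𝟙(709/1) = 1 · 1 = 1
  d = 709: Id(709) · 𝟙(709/709) = 709 · 1 = 709
Summing: (Id * 𝟙)(709) = 1 + 709 = 710.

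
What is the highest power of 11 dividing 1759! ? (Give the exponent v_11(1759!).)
v_11(1759!) = 174

Legendre's formula: v_p(n!) = Σ_{k ≥ 1} ⌊n / p^k⌋. For p = 11, n = 1759, the terms are:
  ⌊1759/11^1⌋ = ⌊1759/11⌋ = 159
  ⌊1759/11^2⌋ = ⌊1759/121⌋ = 14
  ⌊1759/11^3⌋ = ⌊1759/1331⌋ = 1
(the next term ⌊1759/11^4⌋ = 0, terminating the sum). Summing: v_11(1759!) = 159 + 14 + 1 = 174.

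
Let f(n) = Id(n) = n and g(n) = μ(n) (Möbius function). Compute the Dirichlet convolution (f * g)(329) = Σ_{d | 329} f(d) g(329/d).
(Id * μ)(329) = 276

Divisors of 329: [1, 7, 47, 329]. For each d | 329:
  d = 1: Id(1) · μ(329/1) = 1 · 1 = 1
  d = 7: Id(7) · μ(329/7) = 7 · -1 = -7
  d = 47: Id(47) · μ(329/47) = 47 · -1 = -47
  d = 329: Id(329) · μ(329/329) = 329 · 1 = 329
Summing: (Id * μ)(329) = 1 + -7 + -47 + 329 = 276.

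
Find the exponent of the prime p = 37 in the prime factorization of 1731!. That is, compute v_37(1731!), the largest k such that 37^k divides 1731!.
v_37(1731!) = 47

Legendre's formula: v_p(n!) = Σ_{k ≥ 1} ⌊n / p^k⌋. For p = 37, n = 1731, the terms are:
  ⌊1731/37^1⌋ = ⌊1731/37⌋ = 46
  ⌊1731/37^2⌋ = ⌊1731/1369⌋ = 1
(the next term ⌊1731/37^3⌋ = 0, terminating the sum). Summing: v_37(1731!) = 46 + 1 = 47.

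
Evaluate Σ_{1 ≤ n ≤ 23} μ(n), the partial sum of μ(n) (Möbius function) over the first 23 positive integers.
Σ_{n ≤ 23} μ(n) = -2

Compute μ(n) for each 1 ≤ n ≤ 23: μ(1) = 1, μ(2) = -1, μ(3) = -1, μ(4) = 0, μ(5) = -1, μ(6) = 1, μ(7) = -1, μ(8) = 0, μ(9) = 0, μ(10) = 1, μ(11) = -1, μ(12) = 0, μ(13) = -1, μ(14) = 1, μ(15) = 1, μ(16) = 0, μ(17) = -1, μ(18) = 0, μ(19) = -1, μ(20) = 0, μ(21) = 1, μ(22) = 1, μ(23) = -1. Summing all 23 values: -2. (Mertens function M(x) = Σ_{n ≤ x} μ(n); on average M(x) should be small (PNT ⟺ M(x) = o(x)).)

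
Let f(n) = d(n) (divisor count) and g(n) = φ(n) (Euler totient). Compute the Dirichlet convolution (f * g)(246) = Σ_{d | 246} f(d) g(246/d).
(d * φ)(246) = 504

Divisors of 246: [1, 2, 3, 6, 41, 82, 123, 246]. For each d | 246:
  d = 1: d(1) · φ(246/1) = 1 · 80 = 80
  d = 2: d(2) · φ(246/2) = 2 · 80 = 160
  d = 3: d(3) · φ(246/3) = 2 · 40 = 80
  d = 6: d(6) · φ(246/6) = 4 · 40 = 160
  d = 41: d(41) · φ(246/41) = 2 · 2 = 4
  d = 82: d(82) · φ(246/82) = 4 · 2 = 8
  d = 123: d(123) · φ(246/123) = 4 · 1 = 4
  d = 246: d(246) · φ(246/246) = 8 · 1 = 8
Summing: (d * φ)(246) = 80 + 160 + 80 + 160 + 4 + 8 + 4 + 8 = 504.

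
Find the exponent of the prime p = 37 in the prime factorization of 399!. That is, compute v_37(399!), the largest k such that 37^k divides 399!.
v_37(399!) = 10

Legendre's formula: v_p(n!) = Σ_{k ≥ 1} ⌊n / p^k⌋. For p = 37, n = 399, the terms are:
  ⌊399/37^1⌋ = ⌊399/37⌋ = 10
(the next term ⌊399/37^2⌋ = 0, terminating the sum). Summing: v_37(399!) = 10 = 10.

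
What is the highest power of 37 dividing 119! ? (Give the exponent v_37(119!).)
v_37(119!) = 3

Legendre's formula: v_p(n!) = Σ_{k ≥ 1} ⌊n / p^k⌋. For p = 37, n = 119, the terms are:
  ⌊119/37^1⌋ = ⌊119/37⌋ = 3
(the next term ⌊119/37^2⌋ = 0, terminating the sum). Summing: v_37(119!) = 3 = 3.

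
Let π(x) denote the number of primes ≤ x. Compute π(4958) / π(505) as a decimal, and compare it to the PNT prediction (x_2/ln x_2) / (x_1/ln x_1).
π(4958)/π(505) = 663/96 ≈ 6.9062;  PNT prediction ≈ 7.1822.

π(505) = 96 and π(4958) = 663, so π(4958)/π(505) ≈ 6.9062. The PNT-predicted ratio is (4958/ln(4958)) / (505/ln(505)) ≈ 7.1822. The two agree to within a few percent, as expected.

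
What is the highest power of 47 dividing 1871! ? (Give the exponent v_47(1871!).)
v_47(1871!) = 39

Legendre's formula: v_p(n!) = Σ_{k ≥ 1} ⌊n / p^k⌋. For p = 47, n = 1871, the terms are:
  ⌊1871/47^1⌋ = ⌊1871/47⌋ = 39
(the next term ⌊1871/47^2⌋ = 0, terminating the sum). Summing: v_47(1871!) = 39 = 39.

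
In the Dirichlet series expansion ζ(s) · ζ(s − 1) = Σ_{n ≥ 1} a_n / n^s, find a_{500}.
σ(500) = 1092

In the product (Σ m^0/m^s)(Σ k / k^s) = Σ (Σ_{d | n} d) / n^s, the coefficient of 1/n^s is σ(n) = Σ_{d | n} d. For n = 500, divisors are [1, 2, 4, 5, 10, 20, 25, 50, 100, 125, 250, 500]; summing: σ(500) = 1092.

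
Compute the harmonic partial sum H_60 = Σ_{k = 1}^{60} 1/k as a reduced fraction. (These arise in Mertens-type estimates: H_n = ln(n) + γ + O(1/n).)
H_60 = 15117092380124150817026911/3230237388259077233637600

Direct summation: H_60 = 1 + 1/2 + ... + 1/60. The least common denominator is lcm(1, ..., 60) = 9690712164777231700912800; over this denominator the numerator is 9690712164777231700912800 + 4845356082388615850456400 + 3230237388259077233637600 + 2422678041194307925228200 + 1938142432955446340182560 + 1615118694129538616818800 + 1384387452111033100130400 + 1211339020597153962614100 + 1076745796086359077879200 + 969071216477723170091280 + 880973833161566518264800 + 807559347064769308409400 + 745439397290556284685600 + 692193726055516550065200 + 646047477651815446727520 + 605669510298576981307050 + 570041892045719511818400 + 538372898043179538939600 + 510037482356696405311200 + 484535608238861585045640 + 461462484037011033376800 + 440486916580783259132400 + 421335311512053552213600 + 403779673532384654204700 + 387628486591089268036512 + 372719698645278142342800 + 358915265362119692626400 + 346096863027758275032600 + 334162488440594196583200 + 323023738825907723363760 + 312603618218620377448800 + 302834755149288490653525 + 293657944387188839421600 + 285020946022859755909200 + 276877490422206620026080 + 269186449021589769469800 + 261911139588573829754400 + 255018741178348202655600 + 248479799096852094895200 + 242267804119430792522820 + 236358833287249553680800 + 230731242018505516688400 + 225365399180865853509600 + 220243458290391629566200 + 215349159217271815575840 + 210667655756026776106800 + 206185365208026206402400 + 201889836766192327102350 + 197769636015861871447200 + 193814243295544634018256 + 190013964015239837272800 + 186359849322639071171400 + 182843625750513805677600 + 179457632681059846313200 + 176194766632313303652960 + 173048431513879137516300 + 170012494118898801770400 + 167081244220297098291600 + 164249358725037825439200 + 161511869412953861681880 = 45351277140372452451080733, so H_60 = 45351277140372452451080733/9690712164777231700912800; reducing by gcd(45351277140372452451080733, 9690712164777231700912800) = 3 gives 15117092380124150817026911/3230237388259077233637600 ≈ 4.67987. (The PNT-adjacent estimate ln(60) + γ ≈ 4.67156 matches within O(1/n).)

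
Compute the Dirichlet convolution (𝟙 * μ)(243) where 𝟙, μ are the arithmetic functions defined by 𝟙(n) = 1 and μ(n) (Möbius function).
(𝟙 * μ)(243) = 0

Divisors of 243: [1, 3, 9, 27, 81, 243]. For each d | 243:
  d = 1: 𝟙(1) · μ(243/1) = 1 · 0 = 0
  d = 3: 𝟙(3) · μ(243/3) = 1 · 0 = 0
  d = 9: 𝟙(9) · μ(243/9) = 1 · 0 = 0
  d = 27: 𝟙(27) · μ(243/27) = 1 · 0 = 0
  d = 81: 𝟙(81) · μ(243/81) = 1 · -1 = -1
  d = 243: 𝟙(243) · μ(243/243) = 1 · 1 = 1
Summing: (𝟙 * μ)(243) = 0 + 0 + 0 + 0 + -1 + 1 = 0.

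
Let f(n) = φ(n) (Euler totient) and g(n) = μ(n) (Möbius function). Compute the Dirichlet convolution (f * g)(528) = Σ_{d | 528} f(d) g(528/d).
(φ * μ)(528) = 36

Divisors of 528: [1, 2, 3, 4, 6, 8, 11, 12, 16, 22, 24, 33, 44, 48, 66, 88, 132, 176, 264, 528]. For each d | 528:
  d = 1: φ(1) · μ(528/1) = 1 · 0 = 0
  d = 2: φ(2) · μ(528/2) = 1 · 0 = 0
  d = 3: φ(3) · μ(528/3) = 2 · 0 = 0
  d = 4: φ(4) · μ(528/4) = 2 · 0 = 0
  d = 6: φ(6) · μ(528/6) = 2 · 0 = 0
  d = 8: φ(8) · μ(528/8) = 4 · -1 = -4
  d = 11: φ(11) · μ(528/11) = 10 · 0 = 0
  d = 12: φ(12) · μ(528/12) = 4 · 0 = 0
  d = 16: φ(16) · μ(528/16) = 8 · 1 = 8
  d = 22: φ(22) · μ(528/22) = 10 · 0 = 0
  d = 24: φ(24) · μ(528/24) = 8 · 1 = 8
  d = 33: φ(33) · μ(528/33) = 20 · 0 = 0
  d = 44: φ(44) · μ(528/44) = 20 · 0 = 0
  d = 48: φ(48) · μ(528/48) = 16 · -1 = -16
  d = 66: φ(66) · μ(528/66) = 20 · 0 = 0
  d = 88: φ(88) · μ(528/88) = 40 · 1 = 40
  d = 132: φ(132) · μ(528/132) = 40 · 0 = 0
  d = 176: φ(176) · μ(528/176) = 80 · -1 = -80
  d = 264: φ(264) · μ(528/264) = 80 · -1 = -80
  d = 528: φ(528) · μ(528/528) = 160 · 1 = 160
Summing: (φ * μ)(528) = 0 + 0 + 0 + 0 + 0 + -4 + 0 + 0 + 8 + 0 + 8 + 0 + 0 + -16 + 0 + 40 + 0 + -80 + -80 + 160 = 36.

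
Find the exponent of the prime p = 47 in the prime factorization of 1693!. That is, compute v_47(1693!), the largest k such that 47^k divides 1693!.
v_47(1693!) = 36

Legendre's formula: v_p(n!) = Σ_{k ≥ 1} ⌊n / p^k⌋. For p = 47, n = 1693, the terms are:
  ⌊1693/47^1⌋ = ⌊1693/47⌋ = 36
(the next term ⌊1693/47^2⌋ = 0, terminating the sum). Summing: v_47(1693!) = 36 = 36.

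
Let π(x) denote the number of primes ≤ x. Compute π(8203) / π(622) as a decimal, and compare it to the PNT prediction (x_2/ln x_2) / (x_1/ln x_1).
π(8203)/π(622) = 1028/114 ≈ 9.0175;  PNT prediction ≈ 9.4137.

π(622) = 114 and π(8203) = 1028, so π(8203)/π(622) ≈ 9.0175. The PNT-predicted ratio is (8203/ln(8203)) / (622/ln(622)) ≈ 9.4137. The two agree to within a few percent, as expected.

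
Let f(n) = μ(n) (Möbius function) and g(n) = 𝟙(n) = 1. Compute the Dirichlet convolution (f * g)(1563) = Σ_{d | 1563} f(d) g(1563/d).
(μ * 𝟙)(1563) = 0

Divisors of 1563: [1, 3, 521, 1563]. For each d | 1563:
  d = 1: μ(1) · 𝟙(1563/1) = 1 · 1 = 1
  d = 3: μ(3) · 𝟙(1563/3) = -1 · 1 = -1
  d = 521: μ(521) · 𝟙(1563/521) = -1 · 1 = -1
  d = 1563: μ(1563) · 𝟙(1563/1563) = 1 · 1 = 1
Summing: (μ * 𝟙)(1563) = 1 + -1 + -1 + 1 = 0.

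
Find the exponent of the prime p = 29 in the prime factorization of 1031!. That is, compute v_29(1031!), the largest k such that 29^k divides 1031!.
v_29(1031!) = 36

Legendre's formula: v_p(n!) = Σ_{k ≥ 1} ⌊n / p^k⌋. For p = 29, n = 1031, the terms are:
  ⌊1031/29^1⌋ = ⌊1031/29⌋ = 35
  ⌊1031/29^2⌋ = ⌊1031/841⌋ = 1
(the next term ⌊1031/29^3⌋ = 0, terminating the sum). Summing: v_29(1031!) = 35 + 1 = 36.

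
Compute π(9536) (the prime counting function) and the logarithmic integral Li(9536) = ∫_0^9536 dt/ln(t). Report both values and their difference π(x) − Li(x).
π(9536) = 1180;  Li(9536) ≈ 1195.63;  π(x) − Li(x) ≈ -15.63.

Direct count of primes ≤ 9536 gives π(9536) = 1180. Numerical evaluation of the logarithmic integral gives Li(9536) ≈ 1195.63. The difference π(x) − Li(x) ≈ -15.63 is typically negative for small/moderate x (Li(x) overestimates), though Littlewood's theorem shows this sign changes infinitely often.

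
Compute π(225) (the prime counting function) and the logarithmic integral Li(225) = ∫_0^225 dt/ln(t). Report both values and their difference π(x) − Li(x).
π(225) = 48;  Li(225) ≈ 54.86;  π(x) − Li(x) ≈ -6.86.

Direct count of primes ≤ 225 gives π(225) = 48. Numerical evaluation of the logarithmic integral gives Li(225) ≈ 54.86. The difference π(x) − Li(x) ≈ -6.86 is typically negative for small/moderate x (Li(x) overestimates), though Littlewood's theorem shows this sign changes infinitely often.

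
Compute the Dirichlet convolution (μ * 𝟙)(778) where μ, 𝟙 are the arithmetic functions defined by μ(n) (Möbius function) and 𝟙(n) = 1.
(μ * 𝟙)(778) = 0

Divisors of 778: [1, 2, 389, 778]. For each d | 778:
  d = 1: μ(1) · 𝟙(778/1) = 1 · 1 = 1
  d = 2: μ(2) · 𝟙(778/2) = -1 · 1 = -1
  d = 389: μ(389) · 𝟙(778/389) = -1 · 1 = -1
  d = 778: μ(778) · 𝟙(778/778) = 1 · 1 = 1
Summing: (μ * 𝟙)(778) = 1 + -1 + -1 + 1 = 0.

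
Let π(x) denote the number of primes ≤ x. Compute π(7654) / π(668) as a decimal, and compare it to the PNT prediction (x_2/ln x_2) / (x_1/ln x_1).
π(7654)/π(668) = 971/121 ≈ 8.0248;  PNT prediction ≈ 8.3335.

π(668) = 121 and π(7654) = 971, so π(7654)/π(668) ≈ 8.0248. The PNT-predicted ratio is (7654/ln(7654)) / (668/ln(668)) ≈ 8.3335. The two agree to within a few percent, as expected.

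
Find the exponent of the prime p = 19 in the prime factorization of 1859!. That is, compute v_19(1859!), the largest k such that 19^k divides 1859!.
v_19(1859!) = 102

Legendre's formula: v_p(n!) = Σ_{k ≥ 1} ⌊n / p^k⌋. For p = 19, n = 1859, the terms are:
  ⌊1859/19^1⌋ = ⌊1859/19⌋ = 97
  ⌊1859/19^2⌋ = ⌊1859/361⌋ = 5
(the next term ⌊1859/19^3⌋ = 0, terminating the sum). Summing: v_19(1859!) = 97 + 5 = 102.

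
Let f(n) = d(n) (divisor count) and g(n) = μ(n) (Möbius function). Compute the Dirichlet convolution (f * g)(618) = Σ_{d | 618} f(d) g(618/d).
(d * μ)(618) = 1

Divisors of 618: [1, 2, 3, 6, 103, 206, 309, 618]. For each d | 618:
  d = 1: d(1) · μ(618/1) = 1 · -1 = -1
  d = 2: d(2) · μ(618/2) = 2 · 1 = 2
  d = 3: d(3) · μ(618/3) = 2 · 1 = 2
  d = 6: d(6) · μ(618/6) = 4 · -1 = -4
  d = 103: d(103) · μ(618/103) = 2 · 1 = 2
  d = 206: d(206) · μ(618/206) = 4 · -1 = -4
  d = 309: d(309) · μ(618/309) = 4 · -1 = -4
  d = 618: d(618) · μ(618/618) = 8 · 1 = 8
Summing: (d * μ)(618) = -1 + 2 + 2 + -4 + 2 + -4 + -4 + 8 = 1.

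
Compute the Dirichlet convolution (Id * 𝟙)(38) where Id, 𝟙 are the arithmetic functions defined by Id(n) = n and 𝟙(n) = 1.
(Id * 𝟙)(38) = 60

Divisors of 38: [1, 2, 19, 38]. For each d | 38:
  d = 1: Id(1) · 𝟙(38/1) = 1 · 1 = 1
  d = 2: Id(2) · 𝟙(38/2) = 2 · 1 = 2
  d = 19: Id(19) · 𝟙(38/19) = 19 · 1 = 19
  d = 38: Id(38) · 𝟙(38/38) = 38 · 1 = 38
Summing: (Id * 𝟙)(38) = 1 + 2 + 19 + 38 = 60.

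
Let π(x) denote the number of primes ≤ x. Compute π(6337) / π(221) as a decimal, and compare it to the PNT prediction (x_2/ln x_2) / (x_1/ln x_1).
π(6337)/π(221) = 825/47 ≈ 17.5532;  PNT prediction ≈ 17.6817.

π(221) = 47 and π(6337) = 825, so π(6337)/π(221) ≈ 17.5532. The PNT-predicted ratio is (6337/ln(6337)) / (221/ln(221)) ≈ 17.6817. The two agree to within a few percent, as expected.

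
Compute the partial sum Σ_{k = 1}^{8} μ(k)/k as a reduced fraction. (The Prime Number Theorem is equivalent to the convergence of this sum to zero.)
Σ μ(k)/k = -1/105

Values of μ(k) for 1 ≤ k ≤ 8: μ(1) = 1, μ(2) = -1, μ(3) = -1, μ(5) = -1, μ(6) = 1, μ(7) = -1, with μ = 0 on non-squarefree integers. Summing μ(k)/k for k where μ(k) ≠ 0 gives -1/105 ≈ -0.0095. (PNT ⟺ this sum → 0 as n → ∞.)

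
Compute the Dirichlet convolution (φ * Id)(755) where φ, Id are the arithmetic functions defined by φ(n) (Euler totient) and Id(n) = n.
(φ * Id)(755) = 2709

Divisors of 755: [1, 5, 151, 755]. For each d | 755:
  d = 1: φ(1) · Id(755/1) = 1 · 755 = 755
  d = 5: φ(5) · Id(755/5) = 4 · 151 = 604
  d = 151: φ(151) · Id(755/151) = 150 · 5 = 750
  d = 755: φ(755) · Id(755/755) = 600 · 1 = 600
Summing: (φ * Id)(755) = 755 + 604 + 750 + 600 = 2709.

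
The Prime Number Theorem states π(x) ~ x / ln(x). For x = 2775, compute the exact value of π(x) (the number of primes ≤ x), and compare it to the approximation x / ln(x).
π(2775) = 403;  x/ln(x) ≈ 350.01;  relative error ≈ 13.15%.

Directly count primes up to 2775: π(2775) = 403. The PNT approximation gives 2775/ln(2775) ≈ 2775/7.92841 ≈ 350.01. Relative error (π(x) − x/ln(x)) / π(x) ≈ 13.15%; the approximation is known to undercount slightly (Li(x) is a better estimate).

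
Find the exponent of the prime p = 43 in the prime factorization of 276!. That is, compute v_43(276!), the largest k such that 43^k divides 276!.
v_43(276!) = 6

Legendre's formula: v_p(n!) = Σ_{k ≥ 1} ⌊n / p^k⌋. For p = 43, n = 276, the terms are:
  ⌊276/43^1⌋ = ⌊276/43⌋ = 6
(the next term ⌊276/43^2⌋ = 0, terminating the sum). Summing: v_43(276!) = 6 = 6.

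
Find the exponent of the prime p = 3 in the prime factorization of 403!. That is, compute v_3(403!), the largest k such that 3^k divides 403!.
v_3(403!) = 197

Legendre's formula: v_p(n!) = Σ_{k ≥ 1} ⌊n / p^k⌋. For p = 3, n = 403, the terms are:
  ⌊403/3^1⌋ = ⌊403/3⌋ = 134
  ⌊403/3^2⌋ = ⌊403/9⌋ = 44
  ⌊403/3^3⌋ = ⌊403/27⌋ = 14
  ⌊403/3^4⌋ = ⌊403/81⌋ = 4
  ⌊403/3^5⌋ = ⌊403/243⌋ = 1
(the next term ⌊403/3^6⌋ = 0, terminating the sum). Summing: v_3(403!) = 134 + 44 + 14 + 4 + 1 = 197.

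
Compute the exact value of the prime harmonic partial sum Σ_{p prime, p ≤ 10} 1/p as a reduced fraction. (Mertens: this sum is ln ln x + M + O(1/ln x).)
Σ 1/p = 247/210

π(10) = 4, so the primes ≤ 10 are [2, 3, 5, 7]. Summing 1/p over these primes: 247/210 ≈ 1.1762. Mertens estimate ln ln(10) + 0.2615 ≈ 1.0955.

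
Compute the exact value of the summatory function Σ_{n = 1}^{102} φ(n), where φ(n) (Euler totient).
Σ_{n ≤ 102} φ(n) = 3176

Compute φ(n) for each 1 ≤ n ≤ 102: φ(1) = 1, φ(2) = 1, φ(3) = 2, φ(4) = 2, φ(5) = 4, φ(6) = 2, φ(7) = 6, φ(8) = 4, φ(9) = 6, φ(10) = 4, φ(11) = 10, φ(12) = 4, φ(13) = 12, φ(14) = 6, φ(15) = 8, φ(16) = 8, φ(17) = 16, φ(18) = 6, φ(19) = 18, φ(20) = 8, φ(21) = 12, φ(22) = 10, φ(23) = 22, φ(24) = 8, φ(25) = 20, φ(26) = 12, φ(27) = 18, φ(28) = 12, φ(29) = 28, φ(30) = 8, φ(31) = 30, φ(32) = 16, φ(33) = 20, φ(34) = 16, φ(35) = 24, φ(36) = 12, φ(37) = 36, φ(38) = 18, φ(39) = 24, φ(40) = 16, φ(41) = 40, φ(42) = 12, φ(43) = 42, φ(44) = 20, φ(45) = 24, φ(46) = 22, φ(47) = 46, φ(48) = 16, φ(49) = 42, φ(50) = 20, φ(51) = 32, φ(52) = 24, φ(53) = 52, φ(54) = 18, φ(55) = 40, φ(56) = 24, φ(57) = 36, φ(58) = 28, φ(59) = 58, φ(60) = 16, φ(61) = 60, φ(62) = 30, φ(63) = 36, φ(64) = 32, φ(65) = 48, φ(66) = 20, φ(67) = 66, φ(68) = 32, φ(69) = 44, φ(70) = 24, φ(71) = 70, φ(72) = 24, φ(73) = 72, φ(74) = 36, φ(75) = 40, φ(76) = 36, φ(77) = 60, φ(78) = 24, φ(79) = 78, φ(80) = 32, φ(81) = 54, φ(82) = 40, φ(83) = 82, φ(84) = 24, φ(85) = 64, φ(86) = 42, φ(87) = 56, φ(88) = 40, φ(89) = 88, φ(90) = 24, φ(91) = 72, φ(92) = 44, φ(93) = 60, φ(94) = 46, φ(95) = 72, φ(96) = 32, φ(97) = 96, φ(98) = 42, φ(99) = 60, φ(100) = 40, φ(101) = 100, φ(102) = 32. Summing all 102 values: 3176. (Average order: Σ_{n ≤ x} φ(n) ~ (3/π²) x². For x = 102, (3/π²)·102² ≈ 3162.44.)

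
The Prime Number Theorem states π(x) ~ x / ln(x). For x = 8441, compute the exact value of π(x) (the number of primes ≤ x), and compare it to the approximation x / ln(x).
π(8441) = 1055;  x/ln(x) ≈ 933.65;  relative error ≈ 11.50%.

Directly count primes up to 8441: π(8441) = 1055. The PNT approximation gives 8441/ln(8441) ≈ 8441/9.04086 ≈ 933.65. Relative error (π(x) − x/ln(x)) / π(x) ≈ 11.50%; the approximation is known to undercount slightly (Li(x) is a better estimate).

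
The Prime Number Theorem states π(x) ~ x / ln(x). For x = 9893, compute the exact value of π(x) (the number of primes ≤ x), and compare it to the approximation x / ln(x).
π(9893) = 1220;  x/ln(x) ≈ 1075.37;  relative error ≈ 11.85%.

Directly count primes up to 9893: π(9893) = 1220. The PNT approximation gives 9893/ln(9893) ≈ 9893/9.19958 ≈ 1075.37. Relative error (π(x) − x/ln(x)) / π(x) ≈ 11.85%; the approximation is known to undercount slightly (Li(x) is a better estimate).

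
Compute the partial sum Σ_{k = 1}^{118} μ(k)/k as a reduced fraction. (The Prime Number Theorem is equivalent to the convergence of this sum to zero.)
Σ μ(k)/k = -15737497915954857147134437054129315012197155/903144418297645936804148751186961785522133914

Values of μ(k) for 1 ≤ k ≤ 118: μ(1) = 1, μ(2) = -1, μ(3) = -1, μ(5) = -1, μ(6) = 1, μ(7) = -1, μ(10) = 1, μ(11) = -1, μ(13) = -1, μ(14) = 1, μ(15) = 1, μ(17) = -1, μ(19) = -1, μ(21) = 1, μ(22) = 1, μ(23) = -1, μ(26) = 1, μ(29) = -1, μ(30) = -1, μ(31) = -1, μ(33) = 1, μ(34) = 1, μ(35) = 1, μ(37) = -1, μ(38) = 1, μ(39) = 1, μ(41) = -1, μ(42) = -1, μ(43) = -1, μ(46) = 1, μ(47) = -1, μ(51) = 1, μ(53) = -1, μ(55) = 1, μ(57) = 1, μ(58) = 1, μ(59) = -1, μ(61) = -1, μ(62) = 1, μ(65) = 1, μ(66) = -1, μ(67) = -1, μ(69) = 1, μ(70) = -1, μ(71) = -1, μ(73) = -1, μ(74) = 1, μ(77) = 1, μ(78) = -1, μ(79) = -1, μ(82) = 1, μ(83) = -1, μ(85) = 1, μ(86) = 1, μ(87) = 1, μ(89) = -1, μ(91) = 1, μ(93) = 1, μ(94) = 1, μ(95) = 1, μ(97) = -1, μ(101) = -1, μ(102) = -1, μ(103) = -1, μ(105) = -1, μ(106) = 1, μ(107) = -1, μ(109) = -1, μ(110) = -1, μ(111) = 1, μ(113) = -1, μ(114) = -1, μ(115) = 1, μ(118) = 1, with μ = 0 on non-squarefree integers. Summing μ(k)/k for k where μ(k) ≠ 0 gives -15737497915954857147134437054129315012197155/903144418297645936804148751186961785522133914 ≈ -0.0174. (PNT ⟺ this sum → 0 as n → ∞.)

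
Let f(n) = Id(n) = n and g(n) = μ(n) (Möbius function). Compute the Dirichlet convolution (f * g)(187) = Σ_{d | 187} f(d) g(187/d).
(Id * μ)(187) = 160

Divisors of 187: [1, 11, 17, 187]. For each d | 187:
  d = 1: Id(1) · μ(187/1) = 1 · 1 = 1
  d = 11: Id(11) · μ(187/11) = 11 · -1 = -11
  d = 17: Id(17) · μ(187/17) = 17 · -1 = -17
  d = 187: Id(187) · μ(187/187) = 187 · 1 = 187
Summing: (Id * μ)(187) = 1 + -11 + -17 + 187 = 160.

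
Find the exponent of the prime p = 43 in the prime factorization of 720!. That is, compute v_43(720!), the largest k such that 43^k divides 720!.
v_43(720!) = 16

Legendre's formula: v_p(n!) = Σ_{k ≥ 1} ⌊n / p^k⌋. For p = 43, n = 720, the terms are:
  ⌊720/43^1⌋ = ⌊720/43⌋ = 16
(the next term ⌊720/43^2⌋ = 0, terminating the sum). Summing: v_43(720!) = 16 = 16.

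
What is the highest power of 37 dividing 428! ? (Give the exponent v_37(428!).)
v_37(428!) = 11

Legendre's formula: v_p(n!) = Σ_{k ≥ 1} ⌊n / p^k⌋. For p = 37, n = 428, the terms are:
  ⌊428/37^1⌋ = ⌊428/37⌋ = 11
(the next term ⌊428/37^2⌋ = 0, terminating the sum). Summing: v_37(428!) = 11 = 11.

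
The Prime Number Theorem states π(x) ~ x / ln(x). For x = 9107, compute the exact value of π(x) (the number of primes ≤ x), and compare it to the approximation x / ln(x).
π(9107) = 1129;  x/ln(x) ≈ 998.93;  relative error ≈ 11.52%.

Directly count primes up to 9107: π(9107) = 1129. The PNT approximation gives 9107/ln(9107) ≈ 9107/9.11680 ≈ 998.93. Relative error (π(x) − x/ln(x)) / π(x) ≈ 11.52%; the approximation is known to undercount slightly (Li(x) is a better estimate).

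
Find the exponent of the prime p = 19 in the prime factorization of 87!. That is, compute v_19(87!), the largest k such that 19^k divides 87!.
v_19(87!) = 4

Legendre's formula: v_p(n!) = Σ_{k ≥ 1} ⌊n / p^k⌋. For p = 19, n = 87, the terms are:
  ⌊87/19^1⌋ = ⌊87/19⌋ = 4
(the next term ⌊87/19^2⌋ = 0, terminating the sum). Summing: v_19(87!) = 4 = 4.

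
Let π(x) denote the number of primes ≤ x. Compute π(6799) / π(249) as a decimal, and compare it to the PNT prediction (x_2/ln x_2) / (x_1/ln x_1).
π(6799)/π(249) = 875/53 ≈ 16.5094;  PNT prediction ≈ 17.0723.

π(249) = 53 and π(6799) = 875, so π(6799)/π(249) ≈ 16.5094. The PNT-predicted ratio is (6799/ln(6799)) / (249/ln(249)) ≈ 17.0723. The two agree to within a few percent, as expected.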